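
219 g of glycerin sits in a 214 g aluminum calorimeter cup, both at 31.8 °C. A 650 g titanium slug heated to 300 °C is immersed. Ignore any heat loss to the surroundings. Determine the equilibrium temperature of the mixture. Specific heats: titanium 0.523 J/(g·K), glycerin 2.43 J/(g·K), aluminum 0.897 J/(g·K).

With ΣQ=0 the equilibrium temperature is the m·c-weighted mean:
T_f = (339.95×300 + 532.17×31.8 + 191.96×31.8) / (339.95 + 532.17 + 191.96)
    = 125012 / 1064.1 ≈ 117.48 °C

T_f ≈ 117.5 °C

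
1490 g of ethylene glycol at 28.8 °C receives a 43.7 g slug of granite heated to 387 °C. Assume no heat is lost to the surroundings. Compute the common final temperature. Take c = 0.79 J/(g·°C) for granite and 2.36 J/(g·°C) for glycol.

Heat lost by the granite equals heat gained by the glycol:
43.7×0.79×(387 − T) = 1490×2.36×(T − 28.8)
34.52(387 − T) = 3516.4(T − 28.8)
3550.9 T = 114633  ⇒  T ≈ 32.28 °C

T_f ≈ 32.3 °C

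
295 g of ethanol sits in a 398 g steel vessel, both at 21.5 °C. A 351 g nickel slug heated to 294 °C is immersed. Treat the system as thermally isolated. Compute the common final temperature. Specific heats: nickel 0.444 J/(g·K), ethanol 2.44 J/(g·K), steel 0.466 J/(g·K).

Net heat exchanged in the isolated system is zero:
351·0.444·(T − 294) + 295·2.44·(T − 21.5) + 398·0.466·(T − 21.5) = 0
155.84(T − 294) + 719.8(T − 21.5) + 185.47(T − 21.5) = 0
1061.1 T = 65281
T = 65281 / 1061.1 = 61.5 °C

T_f ≈ 61.5 °C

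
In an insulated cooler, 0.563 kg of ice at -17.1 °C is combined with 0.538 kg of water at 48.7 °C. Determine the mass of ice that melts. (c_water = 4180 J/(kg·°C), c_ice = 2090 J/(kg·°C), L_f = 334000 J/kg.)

m_melted ≈ 0.268 kg

Heat available from the water dropping to 0 °C: 0.538·4180·48.7 = 109519 J.
Warming the ice to 0 °C takes 0.563·2090·17.1 = 20121 J, leaving 89397 J for melting.
To melt every bit of ice: 0.563·334000 = 188042 J.
89397 J < 188042 J, so only part of the ice melts and the system sits at 0 °C.
m_melted·334000 = 89397  ⇒  m_melted ≈ 0.2677 kg.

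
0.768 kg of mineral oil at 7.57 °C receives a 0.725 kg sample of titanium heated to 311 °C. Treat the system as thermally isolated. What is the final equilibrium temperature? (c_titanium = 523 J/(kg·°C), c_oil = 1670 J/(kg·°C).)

T_f ≈ 76.8 °C

T_f is the heat-capacity-weighted average of the initial temperatures:
T_f = (379.18·311 + 1282.6·7.57) / (379.18 + 1282.6)
    = 127632 / 1661.7 ≈ 76.81 °C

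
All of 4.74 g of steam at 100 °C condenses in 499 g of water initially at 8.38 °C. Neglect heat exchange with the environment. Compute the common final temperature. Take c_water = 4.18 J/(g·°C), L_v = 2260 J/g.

T_f ≈ 14.3 °C

Conservation of energy gives ΣQ = 0:
steam→water at 100 °C releases m L_v = 4.74·2260 = 10712; condensed water 100 °C→T: 19.81(T − 100); original water: 2085.8(T − 8.38)
2105.6 T = 10712 + 1981.3 + 17479 = 30173
T ≈ 14.33 °C — below 100 °C, confirming all the steam condensed.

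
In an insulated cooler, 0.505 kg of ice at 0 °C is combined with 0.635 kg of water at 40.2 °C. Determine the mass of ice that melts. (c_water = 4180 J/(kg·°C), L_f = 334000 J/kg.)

m_melted ≈ 0.319 kg

Heat available from the water dropping to 0 °C: 0.635·4180·40.2 = 106703 J.
To melt every bit of ice: 0.505·334000 = 168670 J.
That's not enough to melt it all — equilibrium is at 0 °C with ice remaining.
m_melt = 106703 / L_f = 0.3195 kg.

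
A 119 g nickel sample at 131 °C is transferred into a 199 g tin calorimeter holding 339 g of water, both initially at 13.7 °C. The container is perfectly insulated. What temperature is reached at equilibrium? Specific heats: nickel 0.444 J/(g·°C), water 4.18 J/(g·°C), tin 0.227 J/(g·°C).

Let T be the final temperature. ΣQ_i = 0:
119×0.444×(T − 131) + 339×4.18×(T − 13.7) + 199×0.227×(T − 13.7) = 0
52.84(T − 131) + 1417(T − 13.7) + 45.17(T − 13.7) = 0
1515 T = 26954
T ≈ 17.79 °C

T_f ≈ 17.8 °C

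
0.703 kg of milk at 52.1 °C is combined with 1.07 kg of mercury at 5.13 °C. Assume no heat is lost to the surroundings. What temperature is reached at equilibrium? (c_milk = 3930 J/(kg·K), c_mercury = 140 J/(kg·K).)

Taking heat into each body as positive, Σ m c ΔT = 0:
0.703·3930·(T − 52.1) + 1.07·140·(T − 5.13) = 0
2762.8(T − 52.1) + 149.8(T − 5.13) = 0
(2762.8 + 149.8) T = 2762.8·52.1 + 149.8·5.13
T ≈ 49.68 °C

T_f ≈ 49.7 °C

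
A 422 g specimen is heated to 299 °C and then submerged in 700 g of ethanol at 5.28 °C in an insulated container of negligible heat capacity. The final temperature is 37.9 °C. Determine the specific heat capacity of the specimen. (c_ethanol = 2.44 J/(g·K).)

c ≈ 0.506 J/(g·K)

m_s c (T_s − T_f) = m_ethanol c_ethanol (T_f − T_0):
422·c·(299 − 37.9) = 700·2.44·(37.9 − 5.28)
110184 c = 55715  ⇒  c ≈ 0.5057 J/(g·K)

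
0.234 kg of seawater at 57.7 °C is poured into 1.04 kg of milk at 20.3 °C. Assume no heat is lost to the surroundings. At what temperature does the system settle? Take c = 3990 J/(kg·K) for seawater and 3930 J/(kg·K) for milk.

T_f ≈ 27.3 °C

With ΣQ=0 the equilibrium temperature is the m·c-weighted mean:
T_f = (933.66·57.7 + 4087.2·20.3) / (933.66 + 4087.2)
    = 136842 / 5020.9 ≈ 27.25 °C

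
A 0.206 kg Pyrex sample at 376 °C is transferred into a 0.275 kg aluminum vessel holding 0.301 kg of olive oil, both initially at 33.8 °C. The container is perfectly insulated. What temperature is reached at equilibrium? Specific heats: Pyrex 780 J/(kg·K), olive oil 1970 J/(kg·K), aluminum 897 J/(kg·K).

T_f ≈ 88.8 °C

Energy conservation, ΣQ = 0:
0.206×780×(T − 376) + 0.301×1970×(T − 33.8) + 0.275×897×(T − 33.8) = 0
1000.3 T = 88796
T = 88796 / 1000.3 = 88.8 °C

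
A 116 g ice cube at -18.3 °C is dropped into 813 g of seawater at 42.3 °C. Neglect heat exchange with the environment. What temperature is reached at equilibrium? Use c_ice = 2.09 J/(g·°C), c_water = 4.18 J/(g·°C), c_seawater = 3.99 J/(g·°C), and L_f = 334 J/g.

T_f ≈ 25.2 °C

Let T be the final temperature. ΣQ_i = 0:
ice -18.3→0 °C: 116×2.09×18.3 = 4436.7; latent heat to melt: 116×334 = 38744; warm the meltwater: 484.88 T; seawater: 3243.9(T − 42.3)
3728.8 T = 137216 − 43181 = 94035
T ≈ 25.22 °C (positive, so assuming full melt was valid).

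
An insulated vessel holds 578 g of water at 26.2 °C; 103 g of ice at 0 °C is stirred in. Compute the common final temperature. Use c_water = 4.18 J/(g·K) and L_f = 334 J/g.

T_f ≈ 10.2 °C

Sum of m c ΔT and latent-heat terms is zero:
melt ice: 103·334 = 34402; warm the meltwater: 430.54 T; water cools: 578·4.18·(T − 26.2) = 2416(T − 26.2)
2846.6 T = 63300 − 34402 = 28898
T ≈ 10.15 °C (positive, so assuming full melt was valid).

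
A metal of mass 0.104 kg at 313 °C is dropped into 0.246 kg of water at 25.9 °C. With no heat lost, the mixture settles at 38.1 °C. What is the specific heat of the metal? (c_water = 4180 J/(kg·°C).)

Energy conservation, ΣQ = 0:
0.104·c·(38.1 − 313) + 0.246·4180·(38.1 − 25.9) = 0
-28.59 c = -12545
c = -12545/-28.59 ≈ 438.8 J/(kg·°C)

c ≈ 439 J/(kg·°C)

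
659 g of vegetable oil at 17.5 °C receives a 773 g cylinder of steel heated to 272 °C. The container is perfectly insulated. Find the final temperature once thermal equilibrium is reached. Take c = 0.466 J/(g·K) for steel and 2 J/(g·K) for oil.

T_f ≈ 72.1 °C

Net heat exchanged in the isolated system is zero:
773×0.466×(T − 272) + 659×2×(T − 17.5) = 0
(360.22 + 1318) T = 360.22×272 + 1318×17.5
T = 121044/1678.2 ≈ 72.13 °C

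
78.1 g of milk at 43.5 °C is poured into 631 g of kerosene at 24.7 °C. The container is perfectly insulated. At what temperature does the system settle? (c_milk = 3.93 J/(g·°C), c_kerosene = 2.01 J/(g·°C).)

Heat gained plus heat lost sum to zero:
78.1*3.93*(T − 43.5) + 631*2.01*(T − 24.7) = 0
306.93(T − 43.5) + 1268.3(T − 24.7) = 0
1575.2 T = 44679
T = 44679 / 1575.2 = 28.4 °C

T_f ≈ 28.4 °C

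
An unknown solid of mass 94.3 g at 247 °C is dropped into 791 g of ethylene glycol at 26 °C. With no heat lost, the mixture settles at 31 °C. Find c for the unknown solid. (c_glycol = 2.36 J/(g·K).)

c ≈ 0.458 J/(g·K)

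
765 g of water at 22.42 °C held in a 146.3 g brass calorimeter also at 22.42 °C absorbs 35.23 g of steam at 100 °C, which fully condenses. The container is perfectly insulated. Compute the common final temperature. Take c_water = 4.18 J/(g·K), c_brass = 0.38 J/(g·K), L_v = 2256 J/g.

Net heat exchanged in the isolated system is zero:
steam→water at 100 °C releases m L_v = 35.23·2256 = 79479
  condensed water 100 °C→T: 147.26(T − 100)
  water warms: 765·4.18·(T − 22.42) = 3197.7(T − 22.42)
  cup: 55.59(T − 22.42)
3400.6 T = 79479 + 14726 + 72939 = 167144
T ≈ 49.15 °C, under the boiling point, so the assumption holds.

T_f ≈ 49.2 °C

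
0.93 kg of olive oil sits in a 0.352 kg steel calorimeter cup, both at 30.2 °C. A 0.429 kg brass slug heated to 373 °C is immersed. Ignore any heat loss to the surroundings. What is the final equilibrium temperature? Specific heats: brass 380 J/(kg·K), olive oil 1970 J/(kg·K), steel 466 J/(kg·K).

Setting the total heat transfer to zero:
0.429*380*(T − 373) + 0.93*1970*(T − 30.2) + 0.352*466*(T − 30.2) = 0
(163.02 + 1832.1 + 164.03) T = 163.02*373 + 1832.1*30.2 + 164.03*30.2
T = 121090/2159.2 ≈ 56.08 °C

T_f ≈ 56.1 °C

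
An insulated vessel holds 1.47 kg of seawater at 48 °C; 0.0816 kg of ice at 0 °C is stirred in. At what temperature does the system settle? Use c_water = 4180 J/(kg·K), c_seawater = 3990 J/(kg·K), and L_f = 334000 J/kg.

Let T be the final temperature. ΣQ_i = 0:
melt ice: 0.0816·334000 = 27254
  meltwater 0→T: 0.0816·4180·T = 341.09 T
  seawater: 5865.3(T − 48)
6206.4 T = 281534 − 27254 = 254280
T ≈ 40.97 °C (positive, so assuming full melt was valid).

T_f ≈ 41.0 °C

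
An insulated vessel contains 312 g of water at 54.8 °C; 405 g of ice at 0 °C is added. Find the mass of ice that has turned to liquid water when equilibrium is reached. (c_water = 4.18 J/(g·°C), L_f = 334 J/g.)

Water can give up m c ΔT = 312·4.18·54.8 = 71468 J before reaching 0 °C.
To melt every bit of ice: 405·334 = 135270 J.
71468 J < 135270 J, so only part of the ice melts and the system sits at 0 °C.
m_melt = 71468 / L_f = 214 g.

m_melted ≈ 214 g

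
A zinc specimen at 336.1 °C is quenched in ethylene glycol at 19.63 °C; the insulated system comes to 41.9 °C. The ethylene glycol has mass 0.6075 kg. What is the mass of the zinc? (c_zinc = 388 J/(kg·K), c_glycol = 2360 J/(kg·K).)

m ≈ 0.28 kg

Heat lost by the zinc = heat gained by the glycol:
m·388·(336.1 − 41.9) = 0.6075·2360·(41.9 − 19.63)
114150 m = 31928  ⇒  m ≈ 0.2797 kg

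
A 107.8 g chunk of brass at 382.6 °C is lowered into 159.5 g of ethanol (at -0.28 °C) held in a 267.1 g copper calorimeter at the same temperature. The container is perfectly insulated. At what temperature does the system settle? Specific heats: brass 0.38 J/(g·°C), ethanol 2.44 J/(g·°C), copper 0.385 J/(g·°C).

T_f is the heat-capacity-weighted average of the initial temperatures:
T_f = (40.96×382.6 + 389.18×(-0.28) + 102.83×(-0.28)) / (40.96 + 389.18 + 102.83)
    = 15535 / 532.98 ≈ 29.15 °C

T_f ≈ 29.1 °C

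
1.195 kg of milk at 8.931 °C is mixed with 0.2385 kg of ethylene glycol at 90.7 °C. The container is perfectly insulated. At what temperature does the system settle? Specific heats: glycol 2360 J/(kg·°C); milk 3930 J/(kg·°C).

With ΣQ=0 the equilibrium temperature is the m·c-weighted mean:
T_f = (562.86*90.7 + 4696.4*8.931) / (562.86 + 4696.4)
    = 92995 / 5259.2 ≈ 17.68 °C

T_f ≈ 17.7 °C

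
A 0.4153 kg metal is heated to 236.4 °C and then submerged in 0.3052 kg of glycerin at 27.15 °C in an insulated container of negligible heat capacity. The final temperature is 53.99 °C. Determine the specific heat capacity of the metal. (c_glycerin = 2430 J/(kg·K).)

c ≈ 263 J/(kg·K)

m_s c (T_s − T_f) = m_glycerin c_glycerin (T_f − T_0):
0.4153×c×(236.4 − 53.99) = 0.3052×2430×(53.99 − 27.15)
75.75 c = 19906  ⇒  c ≈ 262.8 J/(kg·K)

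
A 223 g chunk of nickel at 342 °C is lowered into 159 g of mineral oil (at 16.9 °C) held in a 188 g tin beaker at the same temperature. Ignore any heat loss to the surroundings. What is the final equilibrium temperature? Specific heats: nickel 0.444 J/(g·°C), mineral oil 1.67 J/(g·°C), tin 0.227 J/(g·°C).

T_f ≈ 95.9 °C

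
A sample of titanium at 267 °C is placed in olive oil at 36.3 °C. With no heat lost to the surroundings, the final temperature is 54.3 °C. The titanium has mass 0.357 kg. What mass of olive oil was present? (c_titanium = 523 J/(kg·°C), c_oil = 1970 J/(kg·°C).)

m ≈ 1.12 kg

|Q_titanium| = |Q_oil|:
0.357·523·(267 − 54.3) = m·1970·(54.3 − 36.3)
35460 m = 39713  ⇒  m ≈ 1.12 kg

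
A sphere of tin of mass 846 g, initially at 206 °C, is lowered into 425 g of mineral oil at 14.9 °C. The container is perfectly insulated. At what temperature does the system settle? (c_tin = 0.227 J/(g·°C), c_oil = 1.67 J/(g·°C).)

T_f ≈ 55.6 °C

Heat gained plus heat lost sum to zero:
846·0.227·(T − 206) + 425·1.67·(T − 14.9) = 0
(192.04 + 709.75) T = 192.04·206 + 709.75·14.9
T = 50136 / 901.79 = 55.6 °C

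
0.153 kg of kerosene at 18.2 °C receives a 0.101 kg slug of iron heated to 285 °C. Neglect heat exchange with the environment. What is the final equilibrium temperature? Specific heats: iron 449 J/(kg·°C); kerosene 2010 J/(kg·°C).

T_f ≈ 52.5 °C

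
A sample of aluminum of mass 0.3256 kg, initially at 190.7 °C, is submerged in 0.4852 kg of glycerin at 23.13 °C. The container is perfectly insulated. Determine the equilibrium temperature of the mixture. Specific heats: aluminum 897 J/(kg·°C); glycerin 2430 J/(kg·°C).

Set heat shed by the hot body equal to heat absorbed by the cold body:
0.3256×897×(190.7 − T) = 0.4852×2430×(T − 23.13)
292.06(190.7 − T) = 1179(T − 23.13)
1471.1 T = 82968  ⇒  T ≈ 56.40 °C

T_f ≈ 56.4 °C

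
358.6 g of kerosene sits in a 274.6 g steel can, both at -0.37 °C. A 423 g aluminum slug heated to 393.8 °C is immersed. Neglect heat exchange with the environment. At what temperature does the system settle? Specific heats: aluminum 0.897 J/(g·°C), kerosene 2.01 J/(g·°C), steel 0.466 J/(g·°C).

Taking heat into each body as positive, Σ m c ΔT = 0:
423*0.897*(T − 393.8) + 358.6*2.01*(T − (-0.37)) + 274.6*0.466*(T − (-0.37)) = 0
379.43(T − 393.8) + 720.79(T − (-0.37)) + 127.96(T − (-0.37)) = 0
(379.43 + 720.79 + 127.96) T = 379.43*393.8 + 720.79*(-0.37) + 127.96*(-0.37)
T = 149106/1228.2 ≈ 121.40 °C

T_f ≈ 121.4 °C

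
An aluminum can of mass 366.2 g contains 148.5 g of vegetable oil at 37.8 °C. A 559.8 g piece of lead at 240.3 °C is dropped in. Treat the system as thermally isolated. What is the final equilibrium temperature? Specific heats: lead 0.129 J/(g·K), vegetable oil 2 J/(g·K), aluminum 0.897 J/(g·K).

T_f ≈ 58.8 °C

Taking heat into each body as positive, Σ m c ΔT = 0:
559.8·0.129·(T − 240.3) + 148.5·2·(T − 37.8) + 366.2·0.897·(T − 37.8) = 0
72.21(T − 240.3) + 297(T − 37.8) + 328.48(T − 37.8) = 0
697.7 T = 40996
T ≈ 58.76 °C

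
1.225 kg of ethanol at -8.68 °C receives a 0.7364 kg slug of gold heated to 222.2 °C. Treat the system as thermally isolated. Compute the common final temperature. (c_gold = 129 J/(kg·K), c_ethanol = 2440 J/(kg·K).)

T_f is the heat-capacity-weighted average of the initial temperatures:
T_f = (95*222.2 + 2989*(-8.68)) / (95 + 2989)
    = -4836.5 / 3084 ≈ -1.57 °C

T_f ≈ -1.6 °C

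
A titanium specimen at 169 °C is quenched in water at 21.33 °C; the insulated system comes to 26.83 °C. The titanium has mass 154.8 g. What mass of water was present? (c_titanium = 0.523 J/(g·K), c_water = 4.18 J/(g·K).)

m ≈ 501 g

Heat lost by the titanium = heat gained by the water:
154.8·0.523·(169 − 26.83) = m·4.18·(26.83 − 21.33)
22.99 m = 11510  ⇒  m ≈ 500.7 g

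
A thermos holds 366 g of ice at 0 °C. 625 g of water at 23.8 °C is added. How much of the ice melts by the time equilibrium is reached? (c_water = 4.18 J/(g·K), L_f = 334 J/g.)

m_melted ≈ 186 g

Water can give up m c ΔT = 625×4.18×23.8 = 62178 J before reaching 0 °C.
Fully melting the ice requires m_ice L_f = 366×334 = 122244 J.
62178 J < 122244 J, so only part of the ice melts and the system sits at 0 °C.
m_melt = 62178 / L_f = 186.2 g.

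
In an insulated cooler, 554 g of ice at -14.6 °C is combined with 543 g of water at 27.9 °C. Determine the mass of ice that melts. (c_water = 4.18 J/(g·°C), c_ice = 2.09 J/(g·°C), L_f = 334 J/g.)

m_melted ≈ 139 g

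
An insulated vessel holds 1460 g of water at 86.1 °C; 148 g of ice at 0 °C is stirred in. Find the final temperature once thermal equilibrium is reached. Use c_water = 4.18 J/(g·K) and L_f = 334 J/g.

Setting the total heat transfer to zero:
fusion: m_ice L_f = 148·334 = 49432; warm the meltwater: 618.64 T; water cools: 1460·4.18·(T − 86.1) = 6102.8(T − 86.1)
6721.4 T = 525451 − 49432 = 476019
T ≈ 70.82 °C. Since T > 0 °C, the all-ice-melts assumption holds.

T_f ≈ 70.8 °C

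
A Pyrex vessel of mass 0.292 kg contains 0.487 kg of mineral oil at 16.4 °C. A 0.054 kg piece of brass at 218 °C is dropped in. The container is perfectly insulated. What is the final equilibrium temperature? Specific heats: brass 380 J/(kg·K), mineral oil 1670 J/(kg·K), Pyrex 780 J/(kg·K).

T_f ≈ 20.3 °C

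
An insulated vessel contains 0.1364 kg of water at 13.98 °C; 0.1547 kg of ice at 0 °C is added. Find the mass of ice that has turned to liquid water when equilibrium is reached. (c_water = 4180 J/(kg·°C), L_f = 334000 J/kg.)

m_melted ≈ 0.0239 kg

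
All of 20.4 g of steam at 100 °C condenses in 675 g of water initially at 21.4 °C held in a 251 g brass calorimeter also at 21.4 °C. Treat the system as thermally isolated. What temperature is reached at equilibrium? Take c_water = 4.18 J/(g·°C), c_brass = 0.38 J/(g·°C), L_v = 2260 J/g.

T_f ≈ 39.0 °C

Sum of m c ΔT and latent-heat terms is zero:
steam→water at 100 °C releases m L_v = 20.4·2260 = 46104
  condensed water 100 °C→T: 85.27(T − 100)
  water warms: 675·4.18·(T − 21.4) = 2821.5(T − 21.4)
  brass cup: 251·0.38·(T − 21.4) = 95.38(T − 21.4)
3002.2 T = 46104 + 8527.2 + 62421 = 117052
T ≈ 38.99 °C (< 100 °C, so full condensation is consistent).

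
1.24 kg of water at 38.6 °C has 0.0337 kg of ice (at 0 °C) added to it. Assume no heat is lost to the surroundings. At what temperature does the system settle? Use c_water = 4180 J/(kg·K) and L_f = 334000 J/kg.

T_f ≈ 35.5 °C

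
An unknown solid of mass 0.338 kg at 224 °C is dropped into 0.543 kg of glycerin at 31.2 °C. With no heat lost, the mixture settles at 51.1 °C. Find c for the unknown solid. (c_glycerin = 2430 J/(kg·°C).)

c ≈ 449 J/(kg·°C)

m_s c (T_s − T_f) = m_glycerin c_glycerin (T_f − T_0):
0.338·c·(224 − 51.1) = 0.543·2430·(51.1 − 31.2)
58.44 c = 26258  ⇒  c ≈ 449.3 J/(kg·°C)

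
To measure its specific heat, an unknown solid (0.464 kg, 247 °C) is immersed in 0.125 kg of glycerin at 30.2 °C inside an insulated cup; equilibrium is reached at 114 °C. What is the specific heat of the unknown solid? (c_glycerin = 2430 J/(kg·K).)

c ≈ 412 J/(kg·K)

Taking heat into each body as positive, Σ m c ΔT = 0:
0.464×c×(114 − 247) + 0.125×2430×(114 − 30.2) = 0
-61.71 c = -25454
c = -25454/-61.71 ≈ 412.5 J/(kg·K)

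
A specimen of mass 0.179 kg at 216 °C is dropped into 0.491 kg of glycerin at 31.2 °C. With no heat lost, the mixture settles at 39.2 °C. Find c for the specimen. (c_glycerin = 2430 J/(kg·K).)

m_s c (T_s − T_f) = m_glycerin c_glycerin (T_f − T_0):
0.179×c×(216 − 39.2) = 0.491×2430×(39.2 − 31.2)
31.65 c = 9545  ⇒  c ≈ 301.6 J/(kg·K)

c ≈ 302 J/(kg·K)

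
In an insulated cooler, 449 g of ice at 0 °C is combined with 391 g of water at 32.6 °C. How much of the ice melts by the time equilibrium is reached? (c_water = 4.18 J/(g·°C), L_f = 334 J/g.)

m_melted ≈ 160 g

Heat available from the water dropping to 0 °C: 391×4.18×32.6 = 53281 J.
Melting all 449 g of ice would need 449×334 = 149966 J.
53281 J < 149966 J, so only part of the ice melts and the system sits at 0 °C.
m_melted×334 = 53281  ⇒  m_melted ≈ 159.5 g.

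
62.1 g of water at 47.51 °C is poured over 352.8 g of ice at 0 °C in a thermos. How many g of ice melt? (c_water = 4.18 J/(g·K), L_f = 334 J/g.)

Water can give up m c ΔT = 62.1·4.18·47.51 = 12333 J before reaching 0 °C.
Melting all 352.8 g of ice would need 352.8·334 = 117835 J.
12333 J < 117835 J, so only part of the ice melts and the system sits at 0 °C.
m_melt = 12333 / L_f = 36.92 g.

m_melted ≈ 36.9 g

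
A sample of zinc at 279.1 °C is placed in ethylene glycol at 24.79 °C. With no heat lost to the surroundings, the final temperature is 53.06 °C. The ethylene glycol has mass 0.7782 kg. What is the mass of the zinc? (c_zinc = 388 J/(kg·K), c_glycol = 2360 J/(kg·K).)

Taking heat into each body as positive, Σ m c ΔT = 0:
m×388×(53.06 − 279.1) + 0.7782×2360×(53.06 − 24.79) = 0
-87704 m = -51919
m = -51919/-87704 ≈ 0.592 kg

m ≈ 0.592 kg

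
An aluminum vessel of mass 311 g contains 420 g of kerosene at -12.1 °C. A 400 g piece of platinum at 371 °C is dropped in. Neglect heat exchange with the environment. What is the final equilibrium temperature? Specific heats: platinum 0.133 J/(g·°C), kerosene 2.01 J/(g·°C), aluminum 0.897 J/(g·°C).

T_f = Σ m_i c_i T_i / Σ m_i c_i:
T_f = (53.2×371 + 844.2×(-12.1) + 278.97×(-12.1)) / (53.2 + 844.2 + 278.97)
    = 6146.9 / 1176.4 ≈ 5.23 °C

T_f ≈ 5.2 °C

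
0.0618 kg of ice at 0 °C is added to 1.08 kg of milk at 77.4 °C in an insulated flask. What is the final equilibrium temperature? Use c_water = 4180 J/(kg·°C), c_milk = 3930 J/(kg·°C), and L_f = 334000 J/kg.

T_f ≈ 68.4 °C

Taking heat into each body as positive, Σ m c ΔT = 0:
latent heat to melt: 0.0618·334000 = 20641; meltwater 0→T: 0.0618·4180·T = 258.32 T; milk: 4244.4(T − 77.4)
4502.7 T = 328517 − 20641 = 307875
T ≈ 68.38 °C. Since T > 0 °C, the all-ice-melts assumption holds.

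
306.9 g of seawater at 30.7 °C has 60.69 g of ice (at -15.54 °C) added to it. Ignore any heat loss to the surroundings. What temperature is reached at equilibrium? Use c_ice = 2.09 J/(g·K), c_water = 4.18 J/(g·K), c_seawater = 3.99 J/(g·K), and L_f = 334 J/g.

Net heat exchanged in the isolated system is zero:
ice -15.54→0 °C: 60.69×2.09×15.54 = 1971.1
  latent heat to melt: 60.69×334 = 20270
  warm the meltwater: 253.68 T
  seawater cools: 306.9×3.99×(T − 30.7) = 1224.5(T − 30.7)
1478.2 T = 37593 − 22242 = 15352
T ≈ 10.39 °C. Since T > 0 °C, the all-ice-melts assumption holds.

T_f ≈ 10.4 °C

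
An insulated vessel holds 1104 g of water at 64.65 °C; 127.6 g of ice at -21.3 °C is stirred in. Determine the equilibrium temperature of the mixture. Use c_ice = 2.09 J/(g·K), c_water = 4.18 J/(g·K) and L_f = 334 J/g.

Energy balance with sensible and latent terms:
warm ice to 0 °C: 127.6·2.09·(0 − (-21.3)) = 5680.4
  latent heat to melt: 127.6·334 = 42618
  warm the meltwater: 533.37 T
  water: 4614.7(T − 64.65)
5148.1 T = 298342 − 48299 = 250043
T ≈ 48.57 °C — above 0 °C, consistent with complete melting.

T_f ≈ 48.6 °C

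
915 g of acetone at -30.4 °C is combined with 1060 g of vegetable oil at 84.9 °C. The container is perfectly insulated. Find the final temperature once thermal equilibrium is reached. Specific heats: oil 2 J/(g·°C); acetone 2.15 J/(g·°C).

Let T be the final temperature. ΣQ_i = 0:
1060*2*(T − 84.9) + 915*2.15*(T − (-30.4)) = 0
(2120 + 1967.2) T = 2120*84.9 + 1967.2*(-30.4)
T = 120184 / 4087.2 = 29.4 °C

T_f ≈ 29.4 °C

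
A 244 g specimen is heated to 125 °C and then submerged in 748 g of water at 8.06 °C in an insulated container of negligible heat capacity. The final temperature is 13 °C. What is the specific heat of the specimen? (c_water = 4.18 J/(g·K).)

c ≈ 0.565 J/(g·K)

Let T be the final temperature. ΣQ_i = 0:
244×c×(13 − 125) + 748×4.18×(13 − 8.06) = 0
-27328 c = -15446
c = -15446/-27328 ≈ 0.5652 J/(g·K)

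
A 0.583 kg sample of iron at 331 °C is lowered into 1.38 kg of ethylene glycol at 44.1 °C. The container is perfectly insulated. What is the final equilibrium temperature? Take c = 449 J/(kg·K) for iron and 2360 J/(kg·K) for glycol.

|Q_iron| = |Q_glycol|:
0.583·449·(331 − T) = 1.38·2360·(T − 44.1)
261.77(331 − T) = 3256.8(T − 44.1)
3518.6 T = 230270  ⇒  T ≈ 65.44 °C

T_f ≈ 65.4 °C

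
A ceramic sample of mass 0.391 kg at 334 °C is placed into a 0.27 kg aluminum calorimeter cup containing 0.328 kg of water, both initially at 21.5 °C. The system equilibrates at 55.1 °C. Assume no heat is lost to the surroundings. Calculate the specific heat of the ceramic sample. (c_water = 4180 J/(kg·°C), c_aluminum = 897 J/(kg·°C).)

c ≈ 497 J/(kg·°C)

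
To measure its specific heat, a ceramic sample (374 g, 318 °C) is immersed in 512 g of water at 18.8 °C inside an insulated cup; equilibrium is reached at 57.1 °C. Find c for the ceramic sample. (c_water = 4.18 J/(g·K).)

c ≈ 0.84 J/(g·K)

Heat lost by the ceramic sample = heat gained by the water:
374·c·(318 − 57.1) = 512·4.18·(57.1 − 18.8)
97577 c = 81968  ⇒  c ≈ 0.84 J/(g·K)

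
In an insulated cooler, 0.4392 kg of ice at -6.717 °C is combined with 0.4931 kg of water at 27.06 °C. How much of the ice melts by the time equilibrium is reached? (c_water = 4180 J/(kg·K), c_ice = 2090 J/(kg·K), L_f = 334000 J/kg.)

m_melted ≈ 0.149 kg

Water can give up m c ΔT = 0.4931×4180×27.06 = 55775 J before reaching 0 °C.
Of that, 0.4392×2090×6.717 = 6165.7 J goes to bring the ice to 0 °C, leaving 49609 J.
To melt every bit of ice: 0.4392×334000 = 146693 J.
49609 J < 146693 J, so only part of the ice melts and the system sits at 0 °C.
m_melted×334000 = 49609  ⇒  m_melted ≈ 0.1485 kg.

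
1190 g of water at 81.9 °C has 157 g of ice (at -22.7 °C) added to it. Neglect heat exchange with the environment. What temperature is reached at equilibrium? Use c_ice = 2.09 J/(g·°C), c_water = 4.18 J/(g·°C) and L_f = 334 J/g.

Energy conservation, ΣQ = 0:
warm ice to 0 °C: 157×2.09×(0 − (-22.7)) = 7448.6
  latent heat to melt: 157×334 = 52438
  warm the meltwater: 656.26 T
  water cools: 1190×4.18×(T − 81.9) = 4974.2(T − 81.9)
5630.5 T = 407387 − 59887 = 347500
T ≈ 61.72 °C — above 0 °C, consistent with complete melting.

T_f ≈ 61.7 °C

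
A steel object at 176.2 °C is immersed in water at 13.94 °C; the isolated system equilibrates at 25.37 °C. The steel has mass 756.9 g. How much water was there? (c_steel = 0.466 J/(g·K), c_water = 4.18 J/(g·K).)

Heat lost by the steel = heat gained by the water:
756.9·0.466·(176.2 − 25.37) = m·4.18·(25.37 − 13.94)
47.78 m = 53200  ⇒  m ≈ 1113 g

m ≈ 1110 g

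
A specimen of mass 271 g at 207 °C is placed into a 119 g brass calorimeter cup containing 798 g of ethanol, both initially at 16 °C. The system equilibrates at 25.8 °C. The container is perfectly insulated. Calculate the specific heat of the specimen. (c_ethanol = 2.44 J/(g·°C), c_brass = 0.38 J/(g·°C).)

Taking heat into each body as positive, Σ m c ΔT = 0:
271·c·(25.8 − 207) + 798·2.44·(25.8 − 16) + 119·0.38·(25.8 − 16) = 0
-49105 c = -19525
c = -19525/-49105 ≈ 0.3976 J/(g·°C)

c ≈ 0.398 J/(g·°C)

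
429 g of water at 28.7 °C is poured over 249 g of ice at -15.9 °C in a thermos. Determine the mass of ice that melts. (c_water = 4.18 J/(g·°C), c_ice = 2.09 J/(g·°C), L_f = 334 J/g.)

m_melted ≈ 129 g

Water can give up m c ΔT = 429·4.18·28.7 = 51465 J before reaching 0 °C.
Of that, 249·2.09·15.9 = 8274.5 J goes to bring the ice to 0 °C, leaving 43191 J.
To melt every bit of ice: 249·334 = 83166 J.
Since 43191 < 83166 J, not all the ice melts; equilibrium is at 0 °C.
m_melt = 43191 / L_f = 129.3 g.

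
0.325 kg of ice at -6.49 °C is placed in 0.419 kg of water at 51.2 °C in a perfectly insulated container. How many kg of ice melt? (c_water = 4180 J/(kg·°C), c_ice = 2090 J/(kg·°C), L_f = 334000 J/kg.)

Water can give up m c ΔT = 0.419×4180×51.2 = 89673 J before reaching 0 °C.
Of that, 0.325×2090×6.49 = 4408.3 J goes to bring the ice to 0 °C, leaving 85264 J.
Fully melting the ice requires m_ice L_f = 0.325×334000 = 108550 J.
Since 85264 < 108550 J, not all the ice melts; equilibrium is at 0 °C.
m_melted×334000 = 85264  ⇒  m_melted ≈ 0.2553 kg.

m_melted ≈ 0.255 kg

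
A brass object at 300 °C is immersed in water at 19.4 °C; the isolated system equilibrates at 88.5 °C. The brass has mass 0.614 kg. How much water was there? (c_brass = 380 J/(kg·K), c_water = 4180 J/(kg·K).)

m ≈ 0.171 kg

|Q_brass| = |Q_water|:
0.614·380·(300 − 88.5) = m·4180·(88.5 − 19.4)
288838 m = 49347  ⇒  m ≈ 0.1708 kg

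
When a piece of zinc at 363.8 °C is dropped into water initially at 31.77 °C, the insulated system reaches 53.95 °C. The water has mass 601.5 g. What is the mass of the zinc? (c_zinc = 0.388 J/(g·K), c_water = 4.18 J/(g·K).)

m ≈ 464 g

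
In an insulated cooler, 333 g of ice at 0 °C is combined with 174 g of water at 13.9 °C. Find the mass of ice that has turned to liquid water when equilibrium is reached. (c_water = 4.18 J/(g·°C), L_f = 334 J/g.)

m_melted ≈ 30.3 g

Cooling the water to 0 °C releases 174·4.18·13.9 = 10110 J.
To melt every bit of ice: 333·334 = 111222 J.
Since 10110 < 111222 J, not all the ice melts; equilibrium is at 0 °C.
Mass melted = 10110/334 ≈ 30.27 g.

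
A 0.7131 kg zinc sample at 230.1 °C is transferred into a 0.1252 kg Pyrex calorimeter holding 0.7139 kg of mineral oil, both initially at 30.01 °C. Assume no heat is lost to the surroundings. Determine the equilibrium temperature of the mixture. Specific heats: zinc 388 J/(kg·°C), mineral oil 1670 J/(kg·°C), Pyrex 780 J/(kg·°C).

T_f = Σ m_i c_i T_i / Σ m_i c_i:
T_f = (276.68×230.1 + 1192.2×30.01 + 97.66×30.01) / (276.68 + 1192.2 + 97.66)
    = 102374 / 1566.6 ≈ 65.35 °C

T_f ≈ 65.3 °C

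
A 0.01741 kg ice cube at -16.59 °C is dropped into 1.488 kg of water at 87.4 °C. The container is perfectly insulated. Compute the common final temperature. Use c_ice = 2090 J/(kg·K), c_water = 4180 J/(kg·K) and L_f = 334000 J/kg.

T_f ≈ 85.4 °C

Let T be the final temperature. ΣQ_i = 0:
warm ice to 0 °C: 0.01741×2090×(0 − (-16.59)) = 603.66
  melt ice: 0.01741×334000 = 5814.9
  warm the meltwater: 72.77 T
  water cools: 1.488×4180×(T − 87.4) = 6219.8(T − 87.4)
6292.6 T = 543614 − 6418.6 = 537195
T ≈ 85.37 °C (positive, so assuming full melt was valid).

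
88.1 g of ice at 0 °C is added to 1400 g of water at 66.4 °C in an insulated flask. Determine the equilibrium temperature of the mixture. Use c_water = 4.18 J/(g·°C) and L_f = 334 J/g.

Heat gained plus heat lost sum to zero:
melt ice: 88.1×334 = 29425
  meltwater 0→T: 88.1×4.18×T = 368.26 T
  water cools: 1400×4.18×(T − 66.4) = 5852(T − 66.4)
6220.3 T = 388573 − 29425 = 359147
T ≈ 57.74 °C. Since T > 0 °C, the all-ice-melts assumption holds.

T_f ≈ 57.7 °C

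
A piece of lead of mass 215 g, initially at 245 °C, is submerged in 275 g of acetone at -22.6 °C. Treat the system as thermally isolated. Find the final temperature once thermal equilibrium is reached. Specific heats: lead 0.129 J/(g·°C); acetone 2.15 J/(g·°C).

Heat gained plus heat lost sum to zero:
215*0.129*(T − 245) + 275*2.15*(T − (-22.6)) = 0
27.73(T − 245) + 591.25(T − (-22.6)) = 0
(27.73 + 591.25) T = 27.73*245 + 591.25*(-22.6)
T = -6567.2/618.99 ≈ -10.61 °C

T_f ≈ -10.6 °C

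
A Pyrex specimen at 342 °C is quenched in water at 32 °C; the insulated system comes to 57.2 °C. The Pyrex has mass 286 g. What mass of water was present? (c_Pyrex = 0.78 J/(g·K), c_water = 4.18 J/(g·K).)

Heat lost by the Pyrex = heat gained by the water:
286×0.78×(342 − 57.2) = m×4.18×(57.2 − 32)
105.34 m = 63533  ⇒  m ≈ 603.1 g

m ≈ 603 g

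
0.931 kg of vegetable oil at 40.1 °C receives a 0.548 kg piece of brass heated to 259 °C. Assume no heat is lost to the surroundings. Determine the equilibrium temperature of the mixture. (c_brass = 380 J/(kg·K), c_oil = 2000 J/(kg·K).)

T_f ≈ 62.1 °C

With ΣQ=0 the equilibrium temperature is the m·c-weighted mean:
T_f = (208.24*259 + 1862*40.1) / (208.24 + 1862)
    = 128600 / 2070.2 ≈ 62.12 °C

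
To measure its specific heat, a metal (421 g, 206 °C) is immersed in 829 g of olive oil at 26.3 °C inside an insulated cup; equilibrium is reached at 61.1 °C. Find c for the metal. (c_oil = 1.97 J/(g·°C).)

Net heat exchanged in the isolated system is zero:
421·c·(61.1 − 206) + 829·1.97·(61.1 − 26.3) = 0
-61003 c = -56833
c = -56833/-61003 ≈ 0.9316 J/(g·°C)

c ≈ 0.932 J/(g·°C)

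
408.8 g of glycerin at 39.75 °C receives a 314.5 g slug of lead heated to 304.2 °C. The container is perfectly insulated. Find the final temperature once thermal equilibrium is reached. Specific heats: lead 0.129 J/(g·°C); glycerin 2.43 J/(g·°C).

Set heat shed by the hot body equal to heat absorbed by the cold body:
314.5·0.129·(304.2 − T) = 408.8·2.43·(T − 39.75)
40.57(304.2 − T) = 993.38(T − 39.75)
1034 T = 51829  ⇒  T ≈ 50.13 °C

T_f ≈ 50.1 °C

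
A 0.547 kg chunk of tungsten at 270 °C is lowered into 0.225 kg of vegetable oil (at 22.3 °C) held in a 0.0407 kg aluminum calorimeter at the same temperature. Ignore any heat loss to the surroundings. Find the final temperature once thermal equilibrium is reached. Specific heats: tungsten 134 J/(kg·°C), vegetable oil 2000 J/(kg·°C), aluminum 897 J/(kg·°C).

Net heat exchanged in the isolated system is zero:
0.547*134*(T − 270) + 0.225*2000*(T − 22.3) + 0.0407*897*(T − 22.3) = 0
73.3(T − 270) + 450(T − 22.3) + 36.51(T − 22.3) = 0
(73.3 + 450 + 36.51) T = 73.3*270 + 450*22.3 + 36.51*22.3
T ≈ 54.73 °C

T_f ≈ 54.7 °C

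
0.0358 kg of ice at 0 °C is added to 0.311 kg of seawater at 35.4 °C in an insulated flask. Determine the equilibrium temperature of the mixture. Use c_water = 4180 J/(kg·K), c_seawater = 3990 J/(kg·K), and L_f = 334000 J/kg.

T_f ≈ 23.0 °C

Taking heat into each body as positive, Σ m c ΔT = 0:
fusion: m_ice L_f = 0.0358×334000 = 11957; meltwater 0→T: 0.0358×4180×T = 149.64 T; seawater cools: 0.311×3990×(T − 35.4) = 1240.9(T − 35.4)
1390.5 T = 43928 − 11957 = 31970
T ≈ 22.99 °C — above 0 °C, consistent with complete melting.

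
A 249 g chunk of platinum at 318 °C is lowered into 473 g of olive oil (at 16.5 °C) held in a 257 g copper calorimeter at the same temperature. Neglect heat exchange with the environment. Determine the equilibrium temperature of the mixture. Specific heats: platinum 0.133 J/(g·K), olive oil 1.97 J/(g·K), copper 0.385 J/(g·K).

T_f ≈ 25.9 °C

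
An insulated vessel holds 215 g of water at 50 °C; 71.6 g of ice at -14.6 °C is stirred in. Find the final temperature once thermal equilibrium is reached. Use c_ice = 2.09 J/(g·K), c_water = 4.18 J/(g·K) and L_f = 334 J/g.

Sum of m c ΔT and latent-heat terms is zero:
ice -14.6→0 °C: 71.6×2.09×14.6 = 2184.8; melt ice: 71.6×334 = 23914; warm the meltwater: 299.29 T; water: 898.7(T − 50)
1198 T = 44935 − 26099 = 18836
T ≈ 15.72 °C (positive, so assuming full melt was valid).

T_f ≈ 15.7 °C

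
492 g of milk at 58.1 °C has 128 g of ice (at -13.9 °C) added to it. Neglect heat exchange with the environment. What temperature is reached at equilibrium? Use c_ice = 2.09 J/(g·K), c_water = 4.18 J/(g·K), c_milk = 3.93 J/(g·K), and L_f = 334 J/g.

Setting the total heat transfer to zero:
warm ice to 0 °C: 128×2.09×(0 − (-13.9)) = 3718.5; latent heat to melt: 128×334 = 42752; meltwater 0→T: 128×4.18×T = 535.04 T; milk: 1933.6(T − 58.1)
2468.6 T = 112340 − 46471 = 65869
T ≈ 26.68 °C. Since T > 0 °C, the all-ice-melts assumption holds.

T_f ≈ 26.7 °C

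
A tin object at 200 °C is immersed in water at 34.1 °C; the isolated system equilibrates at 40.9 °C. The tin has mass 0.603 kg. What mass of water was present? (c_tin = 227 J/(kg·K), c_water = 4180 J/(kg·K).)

m ≈ 0.766 kg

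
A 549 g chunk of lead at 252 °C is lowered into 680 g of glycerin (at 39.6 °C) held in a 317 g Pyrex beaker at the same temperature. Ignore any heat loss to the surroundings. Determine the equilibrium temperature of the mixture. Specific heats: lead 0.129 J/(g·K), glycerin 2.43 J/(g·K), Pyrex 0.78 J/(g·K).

T_f ≈ 47.2 °C

T_f = Σ m_i c_i T_i / Σ m_i c_i:
T_f = (70.82×252 + 1652.4×39.6 + 247.26×39.6) / (70.82 + 1652.4 + 247.26)
    = 93073 / 1970.5 ≈ 47.23 °C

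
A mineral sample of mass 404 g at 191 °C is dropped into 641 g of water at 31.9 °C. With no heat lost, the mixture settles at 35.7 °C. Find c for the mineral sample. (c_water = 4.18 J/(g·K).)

Setting the total heat transfer to zero:
404·c·(35.7 − 191) + 641·4.18·(35.7 − 31.9) = 0
-62741 c = -10182
c = -10182/-62741 ≈ 0.1623 J/(g·K)

c ≈ 0.162 J/(g·K)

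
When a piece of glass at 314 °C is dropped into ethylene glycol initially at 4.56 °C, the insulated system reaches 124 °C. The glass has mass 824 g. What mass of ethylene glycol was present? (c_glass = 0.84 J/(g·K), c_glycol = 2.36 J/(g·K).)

m ≈ 467 g

Heat lost by the glass = heat gained by the glycol:
824×0.84×(314 − 124) = m×2.36×(124 − 4.56)
281.88 m = 131510  ⇒  m ≈ 466.6 g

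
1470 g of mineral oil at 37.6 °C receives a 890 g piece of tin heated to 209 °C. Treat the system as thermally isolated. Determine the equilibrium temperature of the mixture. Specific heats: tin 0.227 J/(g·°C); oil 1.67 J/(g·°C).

T_f ≈ 50.6 °C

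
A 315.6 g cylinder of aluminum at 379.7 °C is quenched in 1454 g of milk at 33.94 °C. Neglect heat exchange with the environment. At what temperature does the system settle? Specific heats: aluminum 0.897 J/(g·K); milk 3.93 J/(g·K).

T_f ≈ 50.3 °C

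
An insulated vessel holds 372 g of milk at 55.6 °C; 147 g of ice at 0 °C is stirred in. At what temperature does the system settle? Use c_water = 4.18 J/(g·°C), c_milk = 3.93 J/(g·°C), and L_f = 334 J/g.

T_f ≈ 15.5 °C

Energy conservation, ΣQ = 0:
latent heat to melt: 147·334 = 49098
  meltwater 0→T: 147·4.18·T = 614.46 T
  milk: 1462(T − 55.6)
2076.4 T = 81285 − 49098 = 32187
T ≈ 15.50 °C. Since T > 0 °C, the all-ice-melts assumption holds.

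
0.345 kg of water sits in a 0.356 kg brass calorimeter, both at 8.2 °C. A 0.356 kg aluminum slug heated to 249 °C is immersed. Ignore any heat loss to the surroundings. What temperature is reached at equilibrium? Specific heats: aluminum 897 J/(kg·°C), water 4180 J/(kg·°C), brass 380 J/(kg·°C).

T_f ≈ 48.7 °C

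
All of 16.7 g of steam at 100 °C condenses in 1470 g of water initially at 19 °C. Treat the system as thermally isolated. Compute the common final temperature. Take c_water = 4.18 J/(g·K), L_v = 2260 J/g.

Net heat exchanged in the isolated system is zero:
latent heat released on condensation: 16.7·2260 = 37742
  condensed water 100 °C→T: 69.81(T − 100)
  water warms: 1470·4.18·(T − 19) = 6144.6(T − 19)
6214.4 T = 37742 + 6980.6 + 116747 = 161470
T ≈ 25.98 °C (< 100 °C, so full condensation is consistent).

T_f ≈ 26.0 °C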